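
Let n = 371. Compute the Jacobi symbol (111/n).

1

Reciprocity: 111 ≡ 3 and 371 ≡ 3 (mod 4), so (111/371) = −(371/111).
Reduce top mod 111: now compute (38/111).
Pull out 2: since 111 ≡ 7 (mod 8), (2/111) = +1.
Reciprocity: 19 ≡ 3 and 111 ≡ 3 (mod 4), so (19/111) = −(111/19).
Reduce top mod 19: now compute (16/19).
Pull out 2^4: since 19 ≡ 3 (mod 8), (2/19) = -1, so (2/19)^4 = +1.
Reached (1/19) = 1. Collecting the sign flips along the way, the symbol is +1.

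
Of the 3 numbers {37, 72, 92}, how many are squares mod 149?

(37/149) = +1 → QR.
(72/149) = -1 → non-residue.
(92/149) = -1 → non-residue.
Total quadratic residues among the 3: 1.

1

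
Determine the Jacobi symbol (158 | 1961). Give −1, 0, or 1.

Pull out 2: since 1961 ≡ 1 (mod 8), (2/1961) = +1.
Reciprocity: 79 ≡ 3 and 1961 ≡ 1 (mod 4), so (79/1961) = +(1961/79).
Reduce top mod 79: now compute (65/79).
Reciprocity: 65 ≡ 1 and 79 ≡ 3 (mod 4), so (65/79) = +(79/65).
Reduce top mod 65: now compute (14/65).
Pull out 2: since 65 ≡ 1 (mod 8), (2/65) = +1.
Reciprocity: 7 ≡ 3 and 65 ≡ 1 (mod 4), so (7/65) = +(65/7).
Reduce top mod 7: now compute (2/7).
Pull out 2: since 7 ≡ 7 (mod 8), (2/7) = +1.
Reached (1/7) = 1. Collecting the sign flips along the way, the symbol is +1.

1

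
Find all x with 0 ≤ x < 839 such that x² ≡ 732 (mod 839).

Since 839 ≡ 3 (mod 4), a square root of 732 is 732^((839+1)/4) = 732^210 mod 839.
Repeated squaring: 732^2≡542, 732^4≡114, 732^8≡411, 732^16≡282, 732^32≡658, 732^64≡40, 732^128≡761 (mod 839).
732^210 = 732^(128+64+16+2) ≡ 57 (mod 839).
Check: 57² = 3249 ≡ 732 (mod 839). The two roots are 57 and 782.

57, 782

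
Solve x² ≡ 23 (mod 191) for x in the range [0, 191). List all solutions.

Since 191 ≡ 3 (mod 4), a square root of 23 is 23^((191+1)/4) = 23^48 mod 191.
Repeated squaring: 23^2≡147, 23^4≡26, 23^8≡103, 23^16≡104, 23^32≡120 (mod 191).
23^48 = 23^(32+16) ≡ 65 (mod 191).
Check: 65² = 4225 ≡ 23 (mod 191). The two roots are 65 and 126.

65, 126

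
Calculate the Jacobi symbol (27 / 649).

Reciprocity: 27 ≡ 3 and 649 ≡ 1 (mod 4), so (27/649) = +(649/27).
Reduce top mod 27: now compute (1/27).
Reached (1/27) = 1. Collecting the sign flips along the way, the symbol is +1.

1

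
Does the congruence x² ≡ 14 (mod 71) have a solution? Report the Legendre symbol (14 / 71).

Pull out 2: since 71 ≡ 7 (mod 8), (2/71) = +1.
Reciprocity: 7 ≡ 3 and 71 ≡ 3 (mod 4), so (7/71) = −(71/7).
Reduce top mod 7: now compute (1/7).
Reached (1/7) = 1. Collecting the sign flips along the way, the symbol is -1.

-1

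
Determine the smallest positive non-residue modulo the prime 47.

5

(2/47) = +1, so 2 is a residue.
(3/47) = +1, so 3 is a residue.
(4/47) = +1, so 4 is a residue.
(5/47) = −1, so 5 is the smallest positive non-residue mod 47.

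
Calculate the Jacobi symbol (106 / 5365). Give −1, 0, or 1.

Pull out 2: since 5365 ≡ 5 (mod 8), (2/5365) = -1.
Reciprocity: 53 ≡ 1 and 5365 ≡ 1 (mod 4), so (53/5365) = +(5365/53).
Reduce top mod 53: now compute (12/53).
Pull out 2^2: since 53 ≡ 5 (mod 8), (2/53) = -1, so (2/53)^2 = +1.
Reciprocity: 3 ≡ 3 and 53 ≡ 1 (mod 4), so (3/53) = +(53/3).
Reduce top mod 3: now compute (2/3).
Pull out 2: since 3 ≡ 3 (mod 8), (2/3) = -1.
Reached (1/3) = 1. Collecting the sign flips along the way, the symbol is +1.

1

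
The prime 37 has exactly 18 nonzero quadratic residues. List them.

Square k = 1,…,18 (k and 37−k give the same square):
1²=1, 2²=4, 3²=9, 4²=16, 5²=25, 6²=36, 7²≡12, 8²≡27, 9²≡7, 10²≡26, 11²≡10, 12²≡33, 13²≡21, 14²≡11, 15²≡3, 16²≡34, 17²≡30, 18²≡28 (mod 37).
So the quadratic residues mod 37 are {1, 3, 4, 7, 9, 10, 11, 12, 16, 21, 25, 26, 27, 28, 30, 33, 34, 36}.

1 3 4 7 9 10 11 12 16 21 25 26 27 28 30 33 34 36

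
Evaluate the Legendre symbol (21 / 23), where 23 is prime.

-1

Reciprocity: 21 ≡ 1 and 23 ≡ 3 (mod 4), so (21/23) = +(23/21).
Reduce top mod 21: now compute (2/21).
Pull out 2: since 21 ≡ 5 (mod 8), (2/21) = -1.
Reached (1/21) = 1. Collecting the sign flips along the way, the symbol is -1.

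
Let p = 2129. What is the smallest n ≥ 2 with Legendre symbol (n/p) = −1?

(2/2129) = +1, so 2 is a residue.
(3/2129) = −1, so 3 is the smallest positive non-residue mod 2129.

3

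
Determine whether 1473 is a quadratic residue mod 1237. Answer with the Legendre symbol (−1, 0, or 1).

1

First reduce: 1473 ≡ 236 (mod 1237).
Pull out 2^2: since 1237 ≡ 5 (mod 8), (2/1237) = -1, so (2/1237)^2 = +1.
Reciprocity: 59 ≡ 3 and 1237 ≡ 1 (mod 4), so (59/1237) = +(1237/59).
Reduce top mod 59: now compute (57/59).
Reciprocity: 57 ≡ 1 and 59 ≡ 3 (mod 4), so (57/59) = +(59/57).
Reduce top mod 57: now compute (2/57).
Pull out 2: since 57 ≡ 1 (mod 8), (2/57) = +1.
Reached (1/57) = 1. Collecting the sign flips along the way, the symbol is +1.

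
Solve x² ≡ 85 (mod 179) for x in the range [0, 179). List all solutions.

Since 179 ≡ 3 (mod 4), a square root of 85 is 85^((179+1)/4) = 85^45 mod 179.
Repeated squaring: 85^2≡65, 85^4≡108, 85^8≡29, 85^16≡125, 85^32≡52 (mod 179).
85^45 = 85^(32+8+4+1) ≡ 117 (mod 179).
Check: 117² = 13689 ≡ 85 (mod 179). The two roots are 62 and 117.

62, 117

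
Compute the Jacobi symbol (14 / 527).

-1

Pull out 2: since 527 ≡ 7 (mod 8), (2/527) = +1.
Reciprocity: 7 ≡ 3 and 527 ≡ 3 (mod 4), so (7/527) = −(527/7).
Reduce top mod 7: now compute (2/7).
Pull out 2: since 7 ≡ 7 (mod 8), (2/7) = +1.
Reached (1/7) = 1. Collecting the sign flips along the way, the symbol is -1.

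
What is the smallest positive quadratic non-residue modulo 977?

3

(2/977) = +1, so 2 is a residue.
(3/977) = −1, so 3 is the smallest positive non-residue mod 977.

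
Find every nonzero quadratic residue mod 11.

Square k = 1,…,5 (k and 11−k give the same square):
1²=1, 2²=4, 3²=9, 4²≡5, 5²≡3 (mod 11).
So the quadratic residues mod 11 are {1, 3, 4, 5, 9}.

1,3,4,5,9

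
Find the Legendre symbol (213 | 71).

First reduce: 213 ≡ 0 (mod 71).
Top reduces to 0: gcd > 1, so the symbol is 0.

0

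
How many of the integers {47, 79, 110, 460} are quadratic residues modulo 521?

2

(47/521) = +1 → QR.
(79/521) = -1 → non-residue.
(110/521) = +1 → QR.
(460/521) = -1 → non-residue.
Total quadratic residues among the 4: 2.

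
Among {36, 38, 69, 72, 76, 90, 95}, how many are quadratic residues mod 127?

(36/127) = +1 → QR.
(38/127) = +1 → QR.
(69/127) = +1 → QR.
(72/127) = +1 → QR.
(76/127) = +1 → QR.
(90/127) = -1 → non-residue.
(95/127) = -1 → non-residue.
Total quadratic residues among the 7: 5.

5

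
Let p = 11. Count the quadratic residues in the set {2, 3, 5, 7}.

(2/11) = -1 → non-residue.
(3/11) = +1 → QR.
(5/11) = +1 → QR.
(7/11) = -1 → non-residue.
Total quadratic residues among the 4: 2.

2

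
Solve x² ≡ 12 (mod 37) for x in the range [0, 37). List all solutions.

7, 30

37 ≡ 1 (mod 4), so we find a root by search.
Trying successive values, 7² = 49 ≡ 12 (mod 37). The other root is 37 − 7 = 30.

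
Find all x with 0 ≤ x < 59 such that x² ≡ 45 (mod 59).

Since 59 ≡ 3 (mod 4), a square root of 45 is 45^((59+1)/4) = 45^15 mod 59.
Repeated squaring: 45^2≡19, 45^4≡7, 45^8≡49 (mod 59).
45^15 = 45^(8+4+2+1) ≡ 35 (mod 59).
Check: 35² = 1225 ≡ 45 (mod 59). The two roots are 24 and 35.

24, 35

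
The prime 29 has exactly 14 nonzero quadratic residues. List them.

Square k = 1,…,14 (k and 29−k give the same square):
1²=1, 2²=4, 3²=9, 4²=16, 5²=25, 6²≡7, 7²≡20, 8²≡6, 9²≡23, 10²≡13, 11²≡5, 12²≡28, 13²≡24, 14²≡22 (mod 29).
So the quadratic residues mod 29 are {1, 4, 5, 6, 7, 9, 13, 16, 20, 22, 23, 24, 25, 28}.

1 4 5 6 7 9 13 16 20 22 23 24 25 28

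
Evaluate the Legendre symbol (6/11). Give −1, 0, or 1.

-1

Euler's criterion: (6/11) ≡ 6^5 (mod 11).
6^2 ≡ 3 (mod 11)
6^4 ≡ 9 (mod 11)
6^5 = 6^(4+1) ≡ 10 (mod 11).
Result is 10 ≡ −1, so (6/11) = −1.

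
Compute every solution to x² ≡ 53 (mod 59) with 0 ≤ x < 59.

Since 59 ≡ 3 (mod 4), a square root of 53 is 53^((59+1)/4) = 53^15 mod 59.
Repeated squaring: 53^2≡36, 53^4≡57, 53^8≡4 (mod 59).
53^15 = 53^(8+4+2+1) ≡ 17 (mod 59).
Check: 17² = 289 ≡ 53 (mod 59). The two roots are 17 and 42.

17, 42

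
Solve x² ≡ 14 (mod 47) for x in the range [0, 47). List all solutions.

Since 47 ≡ 3 (mod 4), a square root of 14 is 14^((47+1)/4) = 14^12 mod 47.
Repeated squaring: 14^2≡8, 14^4≡17, 14^8≡7 (mod 47).
14^12 = 14^(8+4) ≡ 25 (mod 47).
Check: 25² = 625 ≡ 14 (mod 47). The two roots are 22 and 25.

22, 25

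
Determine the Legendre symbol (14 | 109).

-1

Euler's criterion: (14/109) ≡ 14^54 (mod 109).
14^2 ≡ 87 (mod 109)
14^4 ≡ 48 (mod 109)
14^8 ≡ 15 (mod 109)
14^16 ≡ 7 (mod 109)
14^32 ≡ 49 (mod 109)
14^54 = 14^(32+16+4+2) ≡ 108 (mod 109).
Result is 108 ≡ −1, so (14/109) = −1.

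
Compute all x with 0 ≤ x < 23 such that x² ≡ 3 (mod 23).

Since 23 ≡ 3 (mod 4), a square root of 3 is 3^((23+1)/4) = 3^6 mod 23.
Repeated squaring: 3^2≡9, 3^4≡12 (mod 23).
3^6 = 3^(4+2) ≡ 16 (mod 23).
Check: 16² = 256 ≡ 3 (mod 23). The two roots are 7 and 16.

7, 16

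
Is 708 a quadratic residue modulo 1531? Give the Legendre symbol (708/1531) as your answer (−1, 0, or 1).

Pull out 2^2: since 1531 ≡ 3 (mod 8), (2/1531) = -1, so (2/1531)^2 = +1.
Reciprocity: 177 ≡ 1 and 1531 ≡ 3 (mod 4), so (177/1531) = +(1531/177).
Reduce top mod 177: now compute (115/177).
Reciprocity: 115 ≡ 3 and 177 ≡ 1 (mod 4), so (115/177) = +(177/115).
Reduce top mod 115: now compute (62/115).
Pull out 2: since 115 ≡ 3 (mod 8), (2/115) = -1.
Reciprocity: 31 ≡ 3 and 115 ≡ 3 (mod 4), so (31/115) = −(115/31).
Reduce top mod 31: now compute (22/31).
Pull out 2: since 31 ≡ 7 (mod 8), (2/31) = +1.
Reciprocity: 11 ≡ 3 and 31 ≡ 3 (mod 4), so (11/31) = −(31/11).
Reduce top mod 11: now compute (9/11).
Reciprocity: 9 ≡ 1 and 11 ≡ 3 (mod 4), so (9/11) = +(11/9).
Reduce top mod 9: now compute (2/9).
Pull out 2: since 9 ≡ 1 (mod 8), (2/9) = +1.
Reached (1/9) = 1. Collecting the sign flips along the way, the symbol is -1.

-1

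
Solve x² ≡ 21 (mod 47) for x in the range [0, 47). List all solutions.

Since 47 ≡ 3 (mod 4), a square root of 21 is 21^((47+1)/4) = 21^12 mod 47.
Repeated squaring: 21^2≡18, 21^4≡42, 21^8≡25 (mod 47).
21^12 = 21^(8+4) ≡ 16 (mod 47).
Check: 16² = 256 ≡ 21 (mod 47). The two roots are 16 and 31.

16, 31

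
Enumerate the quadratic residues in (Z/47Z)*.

Square k = 1,…,23 (k and 47−k give the same square):
1²=1, 2²=4, 3²=9, 4²=16, 5²=25, 6²=36, 7²≡2, 8²≡17, 9²≡34, 10²≡6, 11²≡27, 12²≡3, 13²≡28, 14²≡8, 15²≡37, 16²≡21, 17²≡7, 18²≡42, 19²≡32, 20²≡24, 21²≡18, 22²≡14, 23²≡12 (mod 47).
So the quadratic residues mod 47 are {1, 2, 3, 4, 6, 7, 8, 9, 12, 14, 16, 17, 18, 21, 24, 25, 27, 28, 32, 34, 36, 37, 42}.

1 2 3 4 6 7 8 9 12 14 16 17 18 21 24 25 27 28 32 34 36 37 42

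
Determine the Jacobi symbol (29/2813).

Reciprocity: 29 ≡ 1 and 2813 ≡ 1 (mod 4), so (29/2813) = +(2813/29).
Reduce top mod 29: now compute (0/29).
Top reduces to 0: gcd > 1, so the symbol is 0.

0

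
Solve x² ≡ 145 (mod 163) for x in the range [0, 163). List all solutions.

54, 109

Since 163 ≡ 3 (mod 4), a square root of 145 is 145^((163+1)/4) = 145^41 mod 163.
Repeated squaring: 145^2≡161, 145^4≡4, 145^8≡16, 145^16≡93, 145^32≡10 (mod 163).
145^41 = 145^(32+8+1) ≡ 54 (mod 163).
Check: 54² = 2916 ≡ 145 (mod 163). The two roots are 54 and 109.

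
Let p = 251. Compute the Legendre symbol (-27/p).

-1

Euler's criterion: (-27/251) ≡ 224^125 (mod 251).
224^2 ≡ 227 (mod 251)
224^4 ≡ 74 (mod 251)
224^8 ≡ 205 (mod 251)
224^16 ≡ 108 (mod 251)
224^32 ≡ 118 (mod 251)
224^64 ≡ 119 (mod 251)
224^125 = 224^(64+32+16+8+4+1) ≡ 250 (mod 251).
Result is 250 ≡ −1, so (-27/251) = −1.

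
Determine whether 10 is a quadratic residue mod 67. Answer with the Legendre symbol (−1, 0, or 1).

1

Pull out 2: since 67 ≡ 3 (mod 8), (2/67) = -1.
Reciprocity: 5 ≡ 1 and 67 ≡ 3 (mod 4), so (5/67) = +(67/5).
Reduce top mod 5: now compute (2/5).
Pull out 2: since 5 ≡ 5 (mod 8), (2/5) = -1.
Reached (1/5) = 1. Collecting the sign flips along the way, the symbol is +1.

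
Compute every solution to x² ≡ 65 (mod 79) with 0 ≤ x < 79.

12, 67

Since 79 ≡ 3 (mod 4), a square root of 65 is 65^((79+1)/4) = 65^20 mod 79.
Repeated squaring: 65^2≡38, 65^4≡22, 65^8≡10, 65^16≡21 (mod 79).
65^20 = 65^(16+4) ≡ 67 (mod 79).
Check: 67² = 4489 ≡ 65 (mod 79). The two roots are 12 and 67.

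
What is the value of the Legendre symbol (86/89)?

-1

Pull out 2: since 89 ≡ 1 (mod 8), (2/89) = +1.
Reciprocity: 43 ≡ 3 and 89 ≡ 1 (mod 4), so (43/89) = +(89/43).
Reduce top mod 43: now compute (3/43).
Reciprocity: 3 ≡ 3 and 43 ≡ 3 (mod 4), so (3/43) = −(43/3).
Reduce top mod 3: now compute (1/3).
Reached (1/3) = 1. Collecting the sign flips along the way, the symbol is -1.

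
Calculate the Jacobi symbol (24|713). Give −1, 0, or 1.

-1

Pull out 2^3: since 713 ≡ 1 (mod 8), (2/713) = +1, so (2/713)^3 = +1.
Reciprocity: 3 ≡ 3 and 713 ≡ 1 (mod 4), so (3/713) = +(713/3).
Reduce top mod 3: now compute (2/3).
Pull out 2: since 3 ≡ 3 (mod 8), (2/3) = -1.
Reached (1/3) = 1. Collecting the sign flips along the way, the symbol is -1.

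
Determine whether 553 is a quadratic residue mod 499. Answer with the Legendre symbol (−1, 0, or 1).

1

First reduce: 553 ≡ 54 (mod 499).
Pull out 2: since 499 ≡ 3 (mod 8), (2/499) = -1.
Reciprocity: 27 ≡ 3 and 499 ≡ 3 (mod 4), so (27/499) = −(499/27).
Reduce top mod 27: now compute (13/27).
Reciprocity: 13 ≡ 1 and 27 ≡ 3 (mod 4), so (13/27) = +(27/13).
Reduce top mod 13: now compute (1/13).
Reached (1/13) = 1. Collecting the sign flips along the way, the symbol is +1.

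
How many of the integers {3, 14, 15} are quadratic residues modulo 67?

2

(3/67) = -1 → non-residue.
(14/67) = +1 → QR.
(15/67) = +1 → QR.
Total quadratic residues among the 3: 2.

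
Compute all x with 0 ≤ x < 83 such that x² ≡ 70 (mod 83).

Since 83 ≡ 3 (mod 4), a square root of 70 is 70^((83+1)/4) = 70^21 mod 83.
Repeated squaring: 70^2≡3, 70^4≡9, 70^8≡81, 70^16≡4 (mod 83).
70^21 = 70^(16+4+1) ≡ 30 (mod 83).
Check: 30² = 900 ≡ 70 (mod 83). The two roots are 30 and 53.

30, 53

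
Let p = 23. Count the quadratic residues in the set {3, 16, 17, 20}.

(3/23) = +1 → QR.
(16/23) = +1 → QR.
(17/23) = -1 → non-residue.
(20/23) = -1 → non-residue.
Total quadratic residues among the 4: 2.

2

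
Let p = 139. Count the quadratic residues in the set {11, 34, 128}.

(11/139) = +1 → QR.
(34/139) = +1 → QR.
(128/139) = -1 → non-residue.
Total quadratic residues among the 3: 2.

2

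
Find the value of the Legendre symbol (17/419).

-1

Reciprocity: 17 ≡ 1 and 419 ≡ 3 (mod 4), so (17/419) = +(419/17).
Reduce top mod 17: now compute (11/17).
Reciprocity: 11 ≡ 3 and 17 ≡ 1 (mod 4), so (11/17) = +(17/11).
Reduce top mod 11: now compute (6/11).
Pull out 2: since 11 ≡ 3 (mod 8), (2/11) = -1.
Reciprocity: 3 ≡ 3 and 11 ≡ 3 (mod 4), so (3/11) = −(11/3).
Reduce top mod 3: now compute (2/3).
Pull out 2: since 3 ≡ 3 (mod 8), (2/3) = -1.
Reached (1/3) = 1. Collecting the sign flips along the way, the symbol is -1.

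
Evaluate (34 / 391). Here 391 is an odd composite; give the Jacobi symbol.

Pull out 2: since 391 ≡ 7 (mod 8), (2/391) = +1.
Reciprocity: 17 ≡ 1 and 391 ≡ 3 (mod 4), so (17/391) = +(391/17).
Reduce top mod 17: now compute (0/17).
Top reduces to 0: gcd > 1, so the symbol is 0.

0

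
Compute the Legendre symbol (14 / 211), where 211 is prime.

Pull out 2: since 211 ≡ 3 (mod 8), (2/211) = -1.
Reciprocity: 7 ≡ 3 and 211 ≡ 3 (mod 4), so (7/211) = −(211/7).
Reduce top mod 7: now compute (1/7).
Reached (1/7) = 1. Collecting the sign flips along the way, the symbol is +1.

1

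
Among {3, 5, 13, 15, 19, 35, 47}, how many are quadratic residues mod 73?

3

(3/73) = +1 → QR.
(5/73) = -1 → non-residue.
(13/73) = -1 → non-residue.
(15/73) = -1 → non-residue.
(19/73) = +1 → QR.
(35/73) = +1 → QR.
(47/73) = -1 → non-residue.
Total quadratic residues among the 7: 3.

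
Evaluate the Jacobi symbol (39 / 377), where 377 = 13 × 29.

Reciprocity: 39 ≡ 3 and 377 ≡ 1 (mod 4), so (39/377) = +(377/39).
Reduce top mod 39: now compute (26/39).
Pull out 2: since 39 ≡ 7 (mod 8), (2/39) = +1.
Reciprocity: 13 ≡ 1 and 39 ≡ 3 (mod 4), so (13/39) = +(39/13).
Reduce top mod 13: now compute (0/13).
Top reduces to 0: gcd > 1, so the symbol is 0.

0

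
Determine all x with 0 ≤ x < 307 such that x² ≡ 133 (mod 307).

146, 161

Since 307 ≡ 3 (mod 4), a square root of 133 is 133^((307+1)/4) = 133^77 mod 307.
Repeated squaring: 133^2≡190, 133^4≡181, 133^8≡219, 133^16≡69, 133^32≡156, 133^64≡83 (mod 307).
133^77 = 133^(64+8+4+1) ≡ 146 (mod 307).
Check: 146² = 21316 ≡ 133 (mod 307). The two roots are 146 and 161.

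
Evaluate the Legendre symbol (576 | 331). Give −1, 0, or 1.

1

First reduce: 576 ≡ 245 (mod 331).
Reciprocity: 245 ≡ 1 and 331 ≡ 3 (mod 4), so (245/331) = +(331/245).
Reduce top mod 245: now compute (86/245).
Pull out 2: since 245 ≡ 5 (mod 8), (2/245) = -1.
Reciprocity: 43 ≡ 3 and 245 ≡ 1 (mod 4), so (43/245) = +(245/43).
Reduce top mod 43: now compute (30/43).
Pull out 2: since 43 ≡ 3 (mod 8), (2/43) = -1.
Reciprocity: 15 ≡ 3 and 43 ≡ 3 (mod 4), so (15/43) = −(43/15).
Reduce top mod 15: now compute (13/15).
Reciprocity: 13 ≡ 1 and 15 ≡ 3 (mod 4), so (13/15) = +(15/13).
Reduce top mod 13: now compute (2/13).
Pull out 2: since 13 ≡ 5 (mod 8), (2/13) = -1.
Reached (1/13) = 1. Collecting the sign flips along the way, the symbol is +1.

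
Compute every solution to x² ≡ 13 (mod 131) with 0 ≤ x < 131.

12, 119

Since 131 ≡ 3 (mod 4), a square root of 13 is 13^((131+1)/4) = 13^33 mod 131.
Repeated squaring: 13^2≡38, 13^4≡3, 13^8≡9, 13^16≡81, 13^32≡11 (mod 131).
13^33 = 13^(32+1) ≡ 12 (mod 131).
Check: 12² = 144 ≡ 13 (mod 131). The two roots are 12 and 119.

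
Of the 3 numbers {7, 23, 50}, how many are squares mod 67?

1

(7/67) = -1 → non-residue.
(23/67) = +1 → QR.
(50/67) = -1 → non-residue.
Total quadratic residues among the 3: 1.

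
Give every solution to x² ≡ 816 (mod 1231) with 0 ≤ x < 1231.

Since 1231 ≡ 3 (mod 4), a square root of 816 is 816^((1231+1)/4) = 816^308 mod 1231.
Repeated squaring: 816^2≡1116, 816^4≡915, 816^8≡145, 816^16≡98, 816^32≡987, 816^64≡448, 816^128≡51, 816^256≡139 (mod 1231).
816^308 = 816^(256+32+16+4) ≡ 561 (mod 1231).
Check: 561² = 314721 ≡ 816 (mod 1231). The two roots are 561 and 670.

561, 670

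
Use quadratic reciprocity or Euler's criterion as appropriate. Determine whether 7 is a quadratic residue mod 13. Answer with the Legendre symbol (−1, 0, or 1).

-1

Reciprocity: 7 ≡ 3 and 13 ≡ 1 (mod 4), so (7/13) = +(13/7).
Reduce top mod 7: now compute (6/7).
Pull out 2: since 7 ≡ 7 (mod 8), (2/7) = +1.
Reciprocity: 3 ≡ 3 and 7 ≡ 3 (mod 4), so (3/7) = −(7/3).
Reduce top mod 3: now compute (1/3).
Reached (1/3) = 1. Collecting the sign flips along the way, the symbol is -1.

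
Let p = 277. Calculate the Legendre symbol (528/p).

First reduce: 528 ≡ 251 (mod 277).
Reciprocity: 251 ≡ 3 and 277 ≡ 1 (mod 4), so (251/277) = +(277/251).
Reduce top mod 251: now compute (26/251).
Pull out 2: since 251 ≡ 3 (mod 8), (2/251) = -1.
Reciprocity: 13 ≡ 1 and 251 ≡ 3 (mod 4), so (13/251) = +(251/13).
Reduce top mod 13: now compute (4/13).
Pull out 2^2: since 13 ≡ 5 (mod 8), (2/13) = -1, so (2/13)^2 = +1.
Reached (1/13) = 1. Collecting the sign flips along the way, the symbol is -1.

-1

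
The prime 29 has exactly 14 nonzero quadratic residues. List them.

Square k = 1,…,14 (k and 29−k give the same square):
1²=1, 2²=4, 3²=9, 4²=16, 5²=25, 6²≡7, 7²≡20, 8²≡6, 9²≡23, 10²≡13, 11²≡5, 12²≡28, 13²≡24, 14²≡22 (mod 29).
So the quadratic residues mod 29 are {1, 4, 5, 6, 7, 9, 13, 16, 20, 22, 23, 24, 25, 28}.

1,4,5,6,7,9,13,16,20,22,23,24,25,28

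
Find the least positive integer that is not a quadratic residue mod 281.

(2/281) = +1, so 2 is a residue.
(3/281) = −1, so 3 is the smallest positive non-residue mod 281.

3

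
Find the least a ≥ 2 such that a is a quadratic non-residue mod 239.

7

(2/239) = +1, so 2 is a residue.
(3/239) = +1, so 3 is a residue.
(4/239) = +1, so 4 is a residue.
(5/239) = +1, so 5 is a residue.
(6/239) = +1, so 6 is a residue.
(7/239) = −1, so 7 is the smallest positive non-residue mod 239.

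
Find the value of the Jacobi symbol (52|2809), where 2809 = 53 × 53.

1

Pull out 2^2: since 2809 ≡ 1 (mod 8), (2/2809) = +1, so (2/2809)^2 = +1.
Reciprocity: 13 ≡ 1 and 2809 ≡ 1 (mod 4), so (13/2809) = +(2809/13).
Reduce top mod 13: now compute (1/13).
Reached (1/13) = 1. Collecting the sign flips along the way, the symbol is +1.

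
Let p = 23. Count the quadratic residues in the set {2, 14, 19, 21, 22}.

1

(2/23) = +1 → QR.
(14/23) = -1 → non-residue.
(19/23) = -1 → non-residue.
(21/23) = -1 → non-residue.
(22/23) = -1 → non-residue.
Total quadratic residues among the 5: 1.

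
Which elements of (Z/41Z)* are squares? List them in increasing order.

Square k = 1,…,20 (k and 41−k give the same square):
1²=1, 2²=4, 3²=9, 4²=16, 5²=25, 6²=36, 7²≡8, 8²≡23, 9²≡40, 10²≡18, 11²≡39, 12²≡21, 13²≡5, 14²≡32, 15²≡20, 16²≡10, 17²≡2, 18²≡37, 19²≡33, 20²≡31 (mod 41).
So the quadratic residues mod 41 are {1, 2, 4, 5, 8, 9, 10, 16, 18, 20, 21, 23, 25, 31, 32, 33, 36, 37, 39, 40}.

1,2,4,5,8,9,10,16,18,20,21,23,25,31,32,33,36,37,39,40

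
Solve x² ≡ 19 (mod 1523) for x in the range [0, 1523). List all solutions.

Since 1523 ≡ 3 (mod 4), a square root of 19 is 19^((1523+1)/4) = 19^381 mod 1523.
Repeated squaring: 19^2≡361, 19^4≡866, 19^8≡640, 19^16≡1436, 19^32≡1477, 19^64≡593, 19^128≡1359, 19^256≡1005 (mod 1523).
19^381 = 19^(256+64+32+16+8+4+1) ≡ 1185 (mod 1523).
Check: 1185² = 1404225 ≡ 19 (mod 1523). The two roots are 338 and 1185.

338, 1185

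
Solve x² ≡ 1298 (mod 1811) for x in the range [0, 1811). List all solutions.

Since 1811 ≡ 3 (mod 4), a square root of 1298 is 1298^((1811+1)/4) = 1298^453 mod 1811.
Repeated squaring: 1298^2≡574, 1298^4≡1685, 1298^8≡1388, 1298^16≡1451, 1298^32≡1019, 1298^64≡658, 1298^128≡135, 1298^256≡115 (mod 1811).
1298^453 = 1298^(256+128+64+4+1) ≡ 1005 (mod 1811).
Check: 1005² = 1010025 ≡ 1298 (mod 1811). The two roots are 806 and 1005.

806, 1005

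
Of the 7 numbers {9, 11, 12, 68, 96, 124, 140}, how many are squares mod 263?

7

(9/263) = +1 → QR.
(11/263) = +1 → QR.
(12/263) = +1 → QR.
(68/263) = +1 → QR.
(96/263) = +1 → QR.
(124/263) = +1 → QR.
(140/263) = +1 → QR.
Total quadratic residues among the 7: 7.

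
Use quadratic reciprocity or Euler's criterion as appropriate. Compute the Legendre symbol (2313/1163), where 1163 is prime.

1

Euler's criterion: (2313/1163) ≡ 1150^581 (mod 1163).
1150^2 ≡ 169 (mod 1163)
1150^4 ≡ 649 (mod 1163)
1150^8 ≡ 195 (mod 1163)
1150^16 ≡ 809 (mod 1163)
1150^32 ≡ 875 (mod 1163)
1150^64 ≡ 371 (mod 1163)
1150^128 ≡ 407 (mod 1163)
1150^256 ≡ 503 (mod 1163)
1150^512 ≡ 638 (mod 1163)
1150^581 = 1150^(512+64+4+1) ≡ 1 (mod 1163).
Result is 1, so (2313/1163) = 1.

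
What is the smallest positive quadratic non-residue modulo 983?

(2/983) = +1, so 2 is a residue.
(3/983) = +1, so 3 is a residue.
(4/983) = +1, so 4 is a residue.
(5/983) = −1, so 5 is the smallest positive non-residue mod 983.

5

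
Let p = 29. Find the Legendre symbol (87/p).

0

First reduce: 87 ≡ 0 (mod 29).
Top reduces to 0: gcd > 1, so the symbol is 0.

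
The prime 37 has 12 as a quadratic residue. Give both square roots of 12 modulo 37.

37 ≡ 1 (mod 4), so we find a root by search.
Trying successive values, 7² = 49 ≡ 12 (mod 37). The other root is 37 − 7 = 30.

7, 30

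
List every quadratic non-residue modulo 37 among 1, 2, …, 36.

Square k = 1,…,18 (k and 37−k give the same square):
1²=1, 2²=4, 3²=9, 4²=16, 5²=25, 6²=36, 7²≡12, 8²≡27, 9²≡7, 10²≡26, 11²≡10, 12²≡33, 13²≡21, 14²≡11, 15²≡3, 16²≡34, 17²≡30, 18²≡28 (mod 37).
The residues are {1, 3, 4, 7, 9, 10, 11, 12, 16, 21, 25, 26, 27, 28, 30, 33, 34, 36}; the non-residues are the remaining 18 nonzero classes.

2 5 6 8 13 14 15 17 18 19 20 22 23 24 29 31 32 35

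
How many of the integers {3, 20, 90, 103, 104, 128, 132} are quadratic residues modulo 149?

(3/149) = -1 → non-residue.
(20/149) = +1 → QR.
(90/149) = -1 → non-residue.
(103/149) = +1 → QR.
(104/149) = +1 → QR.
(128/149) = -1 → non-residue.
(132/149) = +1 → QR.
Total quadratic residues among the 7: 4.

4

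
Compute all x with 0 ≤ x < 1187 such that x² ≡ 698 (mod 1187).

Since 1187 ≡ 3 (mod 4), a square root of 698 is 698^((1187+1)/4) = 698^297 mod 1187.
Repeated squaring: 698^2≡534, 698^4≡276, 698^8≡208, 698^16≡532, 698^32≡518, 698^64≡62, 698^128≡283, 698^256≡560 (mod 1187).
698^297 = 698^(256+32+8+1) ≡ 1060 (mod 1187).
Check: 1060² = 1123600 ≡ 698 (mod 1187). The two roots are 127 and 1060.

127, 1060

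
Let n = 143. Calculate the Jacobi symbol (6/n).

1

Pull out 2: since 143 ≡ 7 (mod 8), (2/143) = +1.
Reciprocity: 3 ≡ 3 and 143 ≡ 3 (mod 4), so (3/143) = −(143/3).
Reduce top mod 3: now compute (2/3).
Pull out 2: since 3 ≡ 3 (mod 8), (2/3) = -1.
Reached (1/3) = 1. Collecting the sign flips along the way, the symbol is +1.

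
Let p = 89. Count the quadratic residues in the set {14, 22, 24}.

1

(14/89) = -1 → non-residue.
(22/89) = +1 → QR.
(24/89) = -1 → non-residue.
Total quadratic residues among the 3: 1.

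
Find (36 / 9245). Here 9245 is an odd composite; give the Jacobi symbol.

Pull out 2^2: since 9245 ≡ 5 (mod 8), (2/9245) = -1, so (2/9245)^2 = +1.
Reciprocity: 9 ≡ 1 and 9245 ≡ 1 (mod 4), so (9/9245) = +(9245/9).
Reduce top mod 9: now compute (2/9).
Pull out 2: since 9 ≡ 1 (mod 8), (2/9) = +1.
Reached (1/9) = 1. Collecting the sign flips along the way, the symbol is +1.

1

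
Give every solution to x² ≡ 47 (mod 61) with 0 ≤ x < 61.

61 ≡ 1 (mod 4), so we find a root by search.
Trying successive values, 13² = 169 ≡ 47 (mod 61). The other root is 61 − 13 = 48.

13, 48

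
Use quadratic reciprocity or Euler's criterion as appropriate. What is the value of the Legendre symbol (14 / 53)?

-1

Euler's criterion: (14/53) ≡ 14^26 (mod 53).
14^2 ≡ 37 (mod 53)
14^4 ≡ 44 (mod 53)
14^8 ≡ 28 (mod 53)
14^16 ≡ 42 (mod 53)
14^26 = 14^(16+8+2) ≡ 52 (mod 53).
Result is 52 ≡ −1, so (14/53) = −1.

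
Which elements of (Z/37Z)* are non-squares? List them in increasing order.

Square k = 1,…,18 (k and 37−k give the same square):
1²=1, 2²=4, 3²=9, 4²=16, 5²=25, 6²=36, 7²≡12, 8²≡27, 9²≡7, 10²≡26, 11²≡10, 12²≡33, 13²≡21, 14²≡11, 15²≡3, 16²≡34, 17²≡30, 18²≡28 (mod 37).
The residues are {1, 3, 4, 7, 9, 10, 11, 12, 16, 21, 25, 26, 27, 28, 30, 33, 34, 36}; the non-residues are the remaining 18 nonzero classes.

2, 5, 6, 8, 13, 14, 15, 17, 18, 19, 20, 22, 23, 24, 29, 31, 32, 35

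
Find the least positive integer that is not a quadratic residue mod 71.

(2/71) = +1, so 2 is a residue.
(3/71) = +1, so 3 is a residue.
(4/71) = +1, so 4 is a residue.
(5/71) = +1, so 5 is a residue.
(6/71) = +1, so 6 is a residue.
(7/71) = −1, so 7 is the smallest positive non-residue mod 71.

7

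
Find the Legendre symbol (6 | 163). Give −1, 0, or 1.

1

Pull out 2: since 163 ≡ 3 (mod 8), (2/163) = -1.
Reciprocity: 3 ≡ 3 and 163 ≡ 3 (mod 4), so (3/163) = −(163/3).
Reduce top mod 3: now compute (1/3).
Reached (1/3) = 1. Collecting the sign flips along the way, the symbol is +1.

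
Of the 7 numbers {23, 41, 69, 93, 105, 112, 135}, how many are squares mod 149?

2

(23/149) = -1 → non-residue.
(41/149) = -1 → non-residue.
(69/149) = +1 → QR.
(93/149) = -1 → non-residue.
(105/149) = -1 → non-residue.
(112/149) = +1 → QR.
(135/149) = -1 → non-residue.
Total quadratic residues among the 7: 2.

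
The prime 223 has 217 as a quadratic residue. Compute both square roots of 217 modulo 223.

70, 153

Since 223 ≡ 3 (mod 4), a square root of 217 is 217^((223+1)/4) = 217^56 mod 223.
Repeated squaring: 217^2≡36, 217^4≡181, 217^8≡203, 217^16≡177, 217^32≡109 (mod 223).
217^56 = 217^(32+16+8) ≡ 153 (mod 223).
Check: 153² = 23409 ≡ 217 (mod 223). The two roots are 70 and 153.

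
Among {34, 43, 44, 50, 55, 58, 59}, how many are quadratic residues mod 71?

(34/71) = -1 → non-residue.
(43/71) = +1 → QR.
(44/71) = -1 → non-residue.
(50/71) = +1 → QR.
(55/71) = -1 → non-residue.
(58/71) = +1 → QR.
(59/71) = -1 → non-residue.
Total quadratic residues among the 7: 3.

3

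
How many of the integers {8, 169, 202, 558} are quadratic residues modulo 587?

1

(8/587) = -1 → non-residue.
(169/587) = +1 → QR.
(202/587) = -1 → non-residue.
(558/587) = -1 → non-residue.
Total quadratic residues among the 4: 1.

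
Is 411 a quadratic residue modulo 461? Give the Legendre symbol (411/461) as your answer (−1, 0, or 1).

-1

Euler's criterion: (411/461) ≡ 411^230 (mod 461).
411^2 ≡ 195 (mod 461)
411^4 ≡ 223 (mod 461)
411^8 ≡ 402 (mod 461)
411^16 ≡ 254 (mod 461)
411^32 ≡ 437 (mod 461)
411^64 ≡ 115 (mod 461)
411^128 ≡ 317 (mod 461)
411^230 = 411^(128+64+32+4+2) ≡ 460 (mod 461).
Result is 460 ≡ −1, so (411/461) = −1.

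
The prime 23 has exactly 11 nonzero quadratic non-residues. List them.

Square k = 1,…,11 (k and 23−k give the same square):
1²=1, 2²=4, 3²=9, 4²=16, 5²≡2, 6²≡13, 7²≡3, 8²≡18, 9²≡12, 10²≡8, 11²≡6 (mod 23).
The residues are {1, 2, 3, 4, 6, 8, 9, 12, 13, 16, 18}; the non-residues are the remaining 11 nonzero classes.

5, 7, 10, 11, 14, 15, 17, 19, 20, 21, 22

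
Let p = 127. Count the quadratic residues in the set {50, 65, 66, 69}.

2

(50/127) = +1 → QR.
(65/127) = -1 → non-residue.
(66/127) = -1 → non-residue.
(69/127) = +1 → QR.
Total quadratic residues among the 4: 2.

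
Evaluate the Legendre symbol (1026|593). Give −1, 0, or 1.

-1

First reduce: 1026 ≡ 433 (mod 593).
Reciprocity: 433 ≡ 1 and 593 ≡ 1 (mod 4), so (433/593) = +(593/433).
Reduce top mod 433: now compute (160/433).
Pull out 2^5: since 433 ≡ 1 (mod 8), (2/433) = +1, so (2/433)^5 = +1.
Reciprocity: 5 ≡ 1 and 433 ≡ 1 (mod 4), so (5/433) = +(433/5).
Reduce top mod 5: now compute (3/5).
Reciprocity: 3 ≡ 3 and 5 ≡ 1 (mod 4), so (3/5) = +(5/3).
Reduce top mod 3: now compute (2/3).
Pull out 2: since 3 ≡ 3 (mod 8), (2/3) = -1.
Reached (1/3) = 1. Collecting the sign flips along the way, the symbol is -1.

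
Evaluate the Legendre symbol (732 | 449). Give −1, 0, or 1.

-1

Euler's criterion: (732/449) ≡ 283^224 (mod 449).
283^2 ≡ 167 (mod 449)
283^4 ≡ 51 (mod 449)
283^8 ≡ 356 (mod 449)
283^16 ≡ 118 (mod 449)
283^32 ≡ 5 (mod 449)
283^64 ≡ 25 (mod 449)
283^128 ≡ 176 (mod 449)
283^224 = 283^(128+64+32) ≡ 448 (mod 449).
Result is 448 ≡ −1, so (732/449) = −1.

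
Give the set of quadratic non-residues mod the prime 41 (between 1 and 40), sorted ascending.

Square k = 1,…,20 (k and 41−k give the same square):
1²=1, 2²=4, 3²=9, 4²=16, 5²=25, 6²=36, 7²≡8, 8²≡23, 9²≡40, 10²≡18, 11²≡39, 12²≡21, 13²≡5, 14²≡32, 15²≡20, 16²≡10, 17²≡2, 18²≡37, 19²≡33, 20²≡31 (mod 41).
The residues are {1, 2, 4, 5, 8, 9, 10, 16, 18, 20, 21, 23, 25, 31, 32, 33, 36, 37, 39, 40}; the non-residues are the remaining 20 nonzero classes.

3, 6, 7, 11, 12, 13, 14, 15, 17, 19, 22, 24, 26, 27, 28, 29, 30, 34, 35, 38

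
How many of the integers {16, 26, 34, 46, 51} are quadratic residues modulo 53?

2

(16/53) = +1 → QR.
(26/53) = -1 → non-residue.
(34/53) = -1 → non-residue.
(46/53) = +1 → QR.
(51/53) = -1 → non-residue.
Total quadratic residues among the 5: 2.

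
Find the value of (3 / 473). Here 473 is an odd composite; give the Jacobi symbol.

Reciprocity: 3 ≡ 3 and 473 ≡ 1 (mod 4), so (3/473) = +(473/3).
Reduce top mod 3: now compute (2/3).
Pull out 2: since 3 ≡ 3 (mod 8), (2/3) = -1.
Reached (1/3) = 1. Collecting the sign flips along the way, the symbol is -1.

-1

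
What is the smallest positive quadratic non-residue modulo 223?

3

(2/223) = +1, so 2 is a residue.
(3/223) = −1, so 3 is the smallest positive non-residue mod 223.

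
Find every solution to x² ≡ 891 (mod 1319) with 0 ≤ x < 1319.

Since 1319 ≡ 3 (mod 4), a square root of 891 is 891^((1319+1)/4) = 891^330 mod 1319.
Repeated squaring: 891^2≡1162, 891^4≡907, 891^8≡912, 891^16≡774, 891^32≡250, 891^64≡507, 891^128≡1163, 891^256≡594 (mod 1319).
891^330 = 891^(256+64+8+2) ≡ 771 (mod 1319).
Check: 771² = 594441 ≡ 891 (mod 1319). The two roots are 548 and 771.

548, 771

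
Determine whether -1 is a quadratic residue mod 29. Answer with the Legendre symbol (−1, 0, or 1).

First reduce: -1 ≡ 28 (mod 29).
Pull out 2^2: since 29 ≡ 5 (mod 8), (2/29) = -1, so (2/29)^2 = +1.
Reciprocity: 7 ≡ 3 and 29 ≡ 1 (mod 4), so (7/29) = +(29/7).
Reduce top mod 7: now compute (1/7).
Reached (1/7) = 1. Collecting the sign flips along the way, the symbol is +1.

1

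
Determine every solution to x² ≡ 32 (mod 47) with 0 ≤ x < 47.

19, 28

Since 47 ≡ 3 (mod 4), a square root of 32 is 32^((47+1)/4) = 32^12 mod 47.
Repeated squaring: 32^2≡37, 32^4≡6, 32^8≡36 (mod 47).
32^12 = 32^(8+4) ≡ 28 (mod 47).
Check: 28² = 784 ≡ 32 (mod 47). The two roots are 19 and 28.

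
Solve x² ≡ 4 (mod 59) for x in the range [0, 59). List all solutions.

Since 59 ≡ 3 (mod 4), a square root of 4 is 4^((59+1)/4) = 4^15 mod 59.
Repeated squaring: 4^2≡16, 4^4≡20, 4^8≡46 (mod 59).
4^15 = 4^(8+4+2+1) ≡ 57 (mod 59).
Check: 57² = 3249 ≡ 4 (mod 59). The two roots are 2 and 57.

2, 57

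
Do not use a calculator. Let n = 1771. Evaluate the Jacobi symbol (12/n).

Pull out 2^2: since 1771 ≡ 3 (mod 8), (2/1771) = -1, so (2/1771)^2 = +1.
Reciprocity: 3 ≡ 3 and 1771 ≡ 3 (mod 4), so (3/1771) = −(1771/3).
Reduce top mod 3: now compute (1/3).
Reached (1/3) = 1. Collecting the sign flips along the way, the symbol is -1.

-1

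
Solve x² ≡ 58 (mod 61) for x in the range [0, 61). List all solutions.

61 ≡ 1 (mod 4), so we find a root by search.
Trying successive values, 27² = 729 ≡ 58 (mod 61). The other root is 61 − 27 = 34.

27, 34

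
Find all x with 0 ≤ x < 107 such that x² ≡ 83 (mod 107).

Since 107 ≡ 3 (mod 4), a square root of 83 is 83^((107+1)/4) = 83^27 mod 107.
Repeated squaring: 83^2≡41, 83^4≡76, 83^8≡105, 83^16≡4 (mod 107).
83^27 = 83^(16+8+2+1) ≡ 61 (mod 107).
Check: 61² = 3721 ≡ 83 (mod 107). The two roots are 46 and 61.

46, 61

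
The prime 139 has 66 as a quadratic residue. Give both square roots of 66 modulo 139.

30, 109

Since 139 ≡ 3 (mod 4), a square root of 66 is 66^((139+1)/4) = 66^35 mod 139.
Repeated squaring: 66^2≡47, 66^4≡124, 66^8≡86, 66^16≡29, 66^32≡7 (mod 139).
66^35 = 66^(32+2+1) ≡ 30 (mod 139).
Check: 30² = 900 ≡ 66 (mod 139). The two roots are 30 and 109.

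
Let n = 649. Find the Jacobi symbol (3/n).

Reciprocity: 3 ≡ 3 and 649 ≡ 1 (mod 4), so (3/649) = +(649/3).
Reduce top mod 3: now compute (1/3).
Reached (1/3) = 1. Collecting the sign flips along the way, the symbol is +1.

1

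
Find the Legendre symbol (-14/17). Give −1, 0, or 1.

First reduce: -14 ≡ 3 (mod 17).
Reciprocity: 3 ≡ 3 and 17 ≡ 1 (mod 4), so (3/17) = +(17/3).
Reduce top mod 3: now compute (2/3).
Pull out 2: since 3 ≡ 3 (mod 8), (2/3) = -1.
Reached (1/3) = 1. Collecting the sign flips along the way, the symbol is -1.

-1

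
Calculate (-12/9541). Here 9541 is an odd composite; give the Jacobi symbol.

1

First reduce: -12 ≡ 9529 (mod 9541).
Reciprocity: 9529 ≡ 1 and 9541 ≡ 1 (mod 4), so (9529/9541) = +(9541/9529).
Reduce top mod 9529: now compute (12/9529).
Pull out 2^2: since 9529 ≡ 1 (mod 8), (2/9529) = +1, so (2/9529)^2 = +1.
Reciprocity: 3 ≡ 3 and 9529 ≡ 1 (mod 4), so (3/9529) = +(9529/3).
Reduce top mod 3: now compute (1/3).
Reached (1/3) = 1. Collecting the sign flips along the way, the symbol is +1.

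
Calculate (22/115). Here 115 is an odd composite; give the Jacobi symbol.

1

Pull out 2: since 115 ≡ 3 (mod 8), (2/115) = -1.
Reciprocity: 11 ≡ 3 and 115 ≡ 3 (mod 4), so (11/115) = −(115/11).
Reduce top mod 11: now compute (5/11).
Reciprocity: 5 ≡ 1 and 11 ≡ 3 (mod 4), so (5/11) = +(11/5).
Reduce top mod 5: now compute (1/5).
Reached (1/5) = 1. Collecting the sign flips along the way, the symbol is +1.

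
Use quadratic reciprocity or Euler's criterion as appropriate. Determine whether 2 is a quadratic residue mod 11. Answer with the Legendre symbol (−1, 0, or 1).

-1

Pull out 2: since 11 ≡ 3 (mod 8), (2/11) = -1.
Reached (1/11) = 1. Collecting the sign flips along the way, the symbol is -1.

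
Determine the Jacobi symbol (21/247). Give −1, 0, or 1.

Reciprocity: 21 ≡ 1 and 247 ≡ 3 (mod 4), so (21/247) = +(247/21).
Reduce top mod 21: now compute (16/21).
Pull out 2^4: since 21 ≡ 5 (mod 8), (2/21) = -1, so (2/21)^4 = +1.
Reached (1/21) = 1. Collecting the sign flips along the way, the symbol is +1.

1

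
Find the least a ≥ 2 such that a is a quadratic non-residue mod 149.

2

(2/149) = −1, so 2 is the smallest positive non-residue mod 149.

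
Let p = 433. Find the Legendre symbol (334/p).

Pull out 2: since 433 ≡ 1 (mod 8), (2/433) = +1.
Reciprocity: 167 ≡ 3 and 433 ≡ 1 (mod 4), so (167/433) = +(433/167).
Reduce top mod 167: now compute (99/167).
Reciprocity: 99 ≡ 3 and 167 ≡ 3 (mod 4), so (99/167) = −(167/99).
Reduce top mod 99: now compute (68/99).
Pull out 2^2: since 99 ≡ 3 (mod 8), (2/99) = -1, so (2/99)^2 = +1.
Reciprocity: 17 ≡ 1 and 99 ≡ 3 (mod 4), so (17/99) = +(99/17).
Reduce top mod 17: now compute (14/17).
Pull out 2: since 17 ≡ 1 (mod 8), (2/17) = +1.
Reciprocity: 7 ≡ 3 and 17 ≡ 1 (mod 4), so (7/17) = +(17/7).
Reduce top mod 7: now compute (3/7).
Reciprocity: 3 ≡ 3 and 7 ≡ 3 (mod 4), so (3/7) = −(7/3).
Reduce top mod 3: now compute (1/3).
Reached (1/3) = 1. Collecting the sign flips along the way, the symbol is +1.

1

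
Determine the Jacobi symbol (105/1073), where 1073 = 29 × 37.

1

Reciprocity: 105 ≡ 1 and 1073 ≡ 1 (mod 4), so (105/1073) = +(1073/105).
Reduce top mod 105: now compute (23/105).
Reciprocity: 23 ≡ 3 and 105 ≡ 1 (mod 4), so (23/105) = +(105/23).
Reduce top mod 23: now compute (13/23).
Reciprocity: 13 ≡ 1 and 23 ≡ 3 (mod 4), so (13/23) = +(23/13).
Reduce top mod 13: now compute (10/13).
Pull out 2: since 13 ≡ 5 (mod 8), (2/13) = -1.
Reciprocity: 5 ≡ 1 and 13 ≡ 1 (mod 4), so (5/13) = +(13/5).
Reduce top mod 5: now compute (3/5).
Reciprocity: 3 ≡ 3 and 5 ≡ 1 (mod 4), so (3/5) = +(5/3).
Reduce top mod 3: now compute (2/3).
Pull out 2: since 3 ≡ 3 (mod 8), (2/3) = -1.
Reached (1/3) = 1. Collecting the sign flips along the way, the symbol is +1.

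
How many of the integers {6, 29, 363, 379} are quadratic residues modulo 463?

1

(6/463) = -1 → non-residue.
(29/463) = +1 → QR.
(363/463) = -1 → non-residue.
(379/463) = -1 → non-residue.
Total quadratic residues among the 4: 1.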